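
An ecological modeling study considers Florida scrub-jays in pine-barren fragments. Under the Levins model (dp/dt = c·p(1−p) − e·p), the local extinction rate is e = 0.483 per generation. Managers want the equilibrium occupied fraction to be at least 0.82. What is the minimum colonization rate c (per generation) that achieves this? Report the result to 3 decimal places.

p* = 1 − e/c ≥ 0.82 requires e/c ≤ 0.1800, i.e. c ≥ e/0.1800.
c_min = 0.483/0.1800 = 2.6833.

2.683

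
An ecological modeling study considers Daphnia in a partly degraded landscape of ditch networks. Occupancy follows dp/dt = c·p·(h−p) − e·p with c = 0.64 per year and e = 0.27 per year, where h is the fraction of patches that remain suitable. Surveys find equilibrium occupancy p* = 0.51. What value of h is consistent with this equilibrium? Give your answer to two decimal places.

0.93

At equilibrium c(h−p*) = e, so h = p* + e/c.
h = 0.51 + 0.27/0.64 = 0.51 + 0.4219 = 0.9319.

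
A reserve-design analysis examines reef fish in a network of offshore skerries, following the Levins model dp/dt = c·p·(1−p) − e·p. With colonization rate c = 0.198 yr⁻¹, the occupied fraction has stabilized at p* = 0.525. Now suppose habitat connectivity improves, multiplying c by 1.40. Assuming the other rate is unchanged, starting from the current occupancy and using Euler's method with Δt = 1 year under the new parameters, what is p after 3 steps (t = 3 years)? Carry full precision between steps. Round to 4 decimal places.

Balance c(1−p*) = e gives e = 0.198×(1 − 0.52500) = 0.09405.
Starting from p₀ = 0.52500; update p ← p + (dp/dt)·Δt with the new parameters.
p: 0.52500 → 0.54475  (Δp = +0.01975)
p: 0.54475 → 0.56226  (Δp = +0.01751)
p: 0.56226 → 0.57761  (Δp = +0.01534)

0.5776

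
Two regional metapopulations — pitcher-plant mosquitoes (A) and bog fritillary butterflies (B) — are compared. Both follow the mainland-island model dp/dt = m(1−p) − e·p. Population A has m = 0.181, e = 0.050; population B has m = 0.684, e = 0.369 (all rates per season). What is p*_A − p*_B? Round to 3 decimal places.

0.134

A: p*_A = m/(m+e) = 0.181/0.2310 = 0.7835.
B: p*_B = 0.684/1.0530 = 0.6496.
p*_A − p*_B = 0.7835 − 0.6496 = 0.1340.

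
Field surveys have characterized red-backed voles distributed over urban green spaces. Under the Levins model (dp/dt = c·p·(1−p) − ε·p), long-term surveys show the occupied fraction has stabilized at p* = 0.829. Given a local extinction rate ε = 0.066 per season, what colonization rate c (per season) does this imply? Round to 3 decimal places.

At equilibrium c(1−p*) = ε, so c = ε/(1−p*).
c = 0.066/(1 − 0.829) = 0.066/0.1710 = 0.3860.

0.386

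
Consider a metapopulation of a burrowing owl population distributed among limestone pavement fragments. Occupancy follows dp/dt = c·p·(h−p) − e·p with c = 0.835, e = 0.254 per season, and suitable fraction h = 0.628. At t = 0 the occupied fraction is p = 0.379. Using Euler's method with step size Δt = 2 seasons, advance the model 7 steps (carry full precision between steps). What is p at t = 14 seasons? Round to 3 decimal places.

Update rule: p ← p + [c·p·(h−p) − e·p]·Δt with Δt = 2.
t = 2: p = 0.37900 + (-0.03493) = 0.34407
t = 4: p = 0.34407 + (-0.01164) = 0.33243
t = 6: p = 0.33243 + (-0.00478) = 0.32764
t = 8: p = 0.32764 + (-0.00210) = 0.32554
t = 10: p = 0.32554 + (-0.00094) = 0.32460
t = 12: p = 0.32460 + (-0.00043) = 0.32417
t = 14: p = 0.32417 + (-0.00020) = 0.32397

0.324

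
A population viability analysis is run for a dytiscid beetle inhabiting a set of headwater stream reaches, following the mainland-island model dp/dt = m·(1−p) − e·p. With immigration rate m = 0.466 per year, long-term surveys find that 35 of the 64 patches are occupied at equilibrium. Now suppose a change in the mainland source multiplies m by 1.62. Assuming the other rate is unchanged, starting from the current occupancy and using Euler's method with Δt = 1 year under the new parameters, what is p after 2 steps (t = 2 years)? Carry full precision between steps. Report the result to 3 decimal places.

0.659

Observed p* = 35/64 = 0.54688.
Balance m(1−p*) = e·p* gives e = m(1−p*)/p* = 0.466×0.45312/0.54688 = 0.38611.
Starting from p₀ = 0.54688; update p ← p + (dp/dt)·Δt with the new parameters.
  1  |  dp/dt·Δt = +0.130917  |  p_1 = 0.677792
  2  |  dp/dt·Δt = -0.018464  |  p_2 = 0.659328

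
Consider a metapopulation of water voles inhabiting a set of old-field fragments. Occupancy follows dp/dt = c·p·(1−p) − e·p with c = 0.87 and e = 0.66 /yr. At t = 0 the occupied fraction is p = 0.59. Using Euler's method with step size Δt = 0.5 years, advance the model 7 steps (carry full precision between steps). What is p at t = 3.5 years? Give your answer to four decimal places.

0.3228

Update rule: p ← p + [c·p·(1−p) − e·p]·Δt with Δt = 0.5.
p: 0.59000 → 0.50053  (Δp = -0.08947)
p: 0.50053 → 0.44410  (Δp = -0.05642)
p: 0.44410 → 0.40494  (Δp = -0.03916)
p: 0.40494 → 0.37613  (Δp = -0.02881)
p: 0.37613 → 0.35408  (Δp = -0.02205)
p: 0.35408 → 0.33672  (Δp = -0.01736)
p: 0.33672 → 0.32276  (Δp = -0.01397)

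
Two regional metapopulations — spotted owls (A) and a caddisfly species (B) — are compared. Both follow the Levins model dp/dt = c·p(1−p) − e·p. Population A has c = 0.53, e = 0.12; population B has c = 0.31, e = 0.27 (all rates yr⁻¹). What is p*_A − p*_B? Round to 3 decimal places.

0.645

A: p*_A = 1 − 0.12/0.53 = 0.7736.
B: p*_B = 1 − 0.27/0.31 = 0.1290.
p*_A − p*_B = 0.7736 − 0.1290 = 0.6446.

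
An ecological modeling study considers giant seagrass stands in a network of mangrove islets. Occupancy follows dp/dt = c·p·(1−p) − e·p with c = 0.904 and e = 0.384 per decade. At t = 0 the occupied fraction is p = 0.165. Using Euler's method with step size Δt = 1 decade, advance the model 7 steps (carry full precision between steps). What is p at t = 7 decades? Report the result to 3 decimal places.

0.552

Update rule: p ← p + [c·p·(1−p) − e·p]·Δt with Δt = 1.
t = 1: p = 0.16500 + (+0.06119) = 0.22619
t = 2: p = 0.22619 + (+0.07137) = 0.29756
t = 3: p = 0.29756 + (+0.07469) = 0.37225
t = 4: p = 0.37225 + (+0.06830) = 0.44055
t = 5: p = 0.44055 + (+0.05363) = 0.49418
t = 6: p = 0.49418 + (+0.03620) = 0.53039
t = 7: p = 0.53039 + (+0.02150) = 0.55188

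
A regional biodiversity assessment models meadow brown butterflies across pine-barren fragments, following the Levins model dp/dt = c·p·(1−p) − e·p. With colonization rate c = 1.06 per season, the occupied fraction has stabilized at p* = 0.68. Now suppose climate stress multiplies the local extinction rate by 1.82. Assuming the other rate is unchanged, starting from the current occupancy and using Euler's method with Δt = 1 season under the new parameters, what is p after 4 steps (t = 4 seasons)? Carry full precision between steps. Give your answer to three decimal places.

Balance c(1−p*) = e gives e = 1.06×(1 − 0.68000) = 0.33920.
Starting from p₀ = 0.68000; update p ← p + (dp/dt)·Δt with the new parameters.
step 1: Δp = -0.18914, p = 0.49086
step 2: Δp = -0.03812, p = 0.45274
step 3: Δp = -0.01687, p = 0.43588
step 4: Δp = -0.00844, p = 0.42743

0.427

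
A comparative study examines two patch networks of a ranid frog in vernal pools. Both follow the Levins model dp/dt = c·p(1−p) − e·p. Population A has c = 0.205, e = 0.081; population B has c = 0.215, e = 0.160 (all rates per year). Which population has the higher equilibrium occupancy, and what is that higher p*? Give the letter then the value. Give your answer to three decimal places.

A, 0.605

A: p*_A = 1 − 0.081/0.205 = 0.6049.
B: p*_B = 1 − 0.160/0.215 = 0.2558.
A is higher at 0.6049.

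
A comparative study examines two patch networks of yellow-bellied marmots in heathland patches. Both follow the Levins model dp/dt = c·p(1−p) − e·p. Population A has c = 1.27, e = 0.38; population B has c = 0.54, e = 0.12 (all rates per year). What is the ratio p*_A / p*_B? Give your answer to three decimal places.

A: p*_A = 1 − 0.38/1.27 = 0.7008.
B: p*_B = 1 − 0.12/0.54 = 0.7778.
p*_A / p*_B = 0.7008/0.7778 = 0.9010.

0.901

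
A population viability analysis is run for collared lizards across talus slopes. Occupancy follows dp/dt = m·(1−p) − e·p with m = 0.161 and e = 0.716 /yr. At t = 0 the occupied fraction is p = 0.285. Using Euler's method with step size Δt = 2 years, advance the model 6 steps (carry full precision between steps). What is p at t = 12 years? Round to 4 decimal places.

0.2022

Update rule: p ← p + [m·(1−p) − e·p]·Δt with Δt = 2.
t = 2: p = 0.28500 + (-0.17789) = 0.10711
t = 4: p = 0.10711 + (+0.13413) = 0.24124
t = 6: p = 0.24124 + (-0.10113) = 0.14011
t = 8: p = 0.14011 + (+0.07625) = 0.21636
t = 10: p = 0.21636 + (-0.05750) = 0.15886
t = 12: p = 0.15886 + (+0.04335) = 0.20222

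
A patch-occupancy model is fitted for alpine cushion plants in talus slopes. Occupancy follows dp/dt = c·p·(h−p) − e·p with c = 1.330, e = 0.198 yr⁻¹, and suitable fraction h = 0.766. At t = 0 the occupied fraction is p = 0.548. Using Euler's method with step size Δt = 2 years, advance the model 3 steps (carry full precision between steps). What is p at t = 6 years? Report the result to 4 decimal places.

Update rule: p ← p + [c·p·(h−p) − e·p]·Δt with Δt = 2.
t = 2: p = 0.54800 + (+0.10077) = 0.64877
t = 4: p = 0.64877 + (-0.05460) = 0.59417
t = 6: p = 0.59417 + (+0.03629) = 0.63046

0.6305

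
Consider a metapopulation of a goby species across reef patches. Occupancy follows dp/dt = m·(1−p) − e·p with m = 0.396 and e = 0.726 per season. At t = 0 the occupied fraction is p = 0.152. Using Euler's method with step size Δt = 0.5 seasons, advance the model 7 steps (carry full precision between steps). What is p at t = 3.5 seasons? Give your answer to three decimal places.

0.352

Update rule: p ← p + [m·(1−p) − e·p]·Δt with Δt = 0.5.
p: 0.15200 → 0.26473  (Δp = +0.11273)
p: 0.26473 → 0.31422  (Δp = +0.04949)
p: 0.31422 → 0.33594  (Δp = +0.02173)
p: 0.33594 → 0.34548  (Δp = +0.00954)
p: 0.34548 → 0.34966  (Δp = +0.00419)
p: 0.34966 → 0.35150  (Δp = +0.00184)
p: 0.35150 → 0.35231  (Δp = +0.00081)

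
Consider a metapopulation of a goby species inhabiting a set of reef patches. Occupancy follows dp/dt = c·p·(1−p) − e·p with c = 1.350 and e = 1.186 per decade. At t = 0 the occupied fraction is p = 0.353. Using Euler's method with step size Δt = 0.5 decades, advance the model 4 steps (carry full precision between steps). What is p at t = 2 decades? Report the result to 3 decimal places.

0.219

Update rule: p ← p + [c·p·(1−p) − e·p]·Δt with Δt = 0.5.
  1  |  dp/dt·Δt = -0.055165  |  p_1 = 0.297835
  2  |  dp/dt·Δt = -0.035454  |  p_2 = 0.262381
  3  |  dp/dt·Δt = -0.024954  |  p_3 = 0.237427
  4  |  dp/dt·Δt = -0.018582  |  p_4 = 0.218845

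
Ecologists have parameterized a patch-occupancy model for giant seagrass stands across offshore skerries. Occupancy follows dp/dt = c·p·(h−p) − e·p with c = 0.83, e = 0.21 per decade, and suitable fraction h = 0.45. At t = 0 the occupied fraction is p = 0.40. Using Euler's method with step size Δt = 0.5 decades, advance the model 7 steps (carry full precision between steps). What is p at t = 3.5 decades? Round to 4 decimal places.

0.2696

Update rule: p ← p + [c·p·(h−p) − e·p]·Δt with Δt = 0.5.
p: 0.40000 → 0.36630  (Δp = -0.03370)
p: 0.36630 → 0.34056  (Δp = -0.02574)
p: 0.34056 → 0.32027  (Δp = -0.02029)
p: 0.32027 → 0.30388  (Δp = -0.01639)
p: 0.30388 → 0.29040  (Δp = -0.01348)
p: 0.29040 → 0.27915  (Δp = -0.01126)
p: 0.27915 → 0.26963  (Δp = -0.00952)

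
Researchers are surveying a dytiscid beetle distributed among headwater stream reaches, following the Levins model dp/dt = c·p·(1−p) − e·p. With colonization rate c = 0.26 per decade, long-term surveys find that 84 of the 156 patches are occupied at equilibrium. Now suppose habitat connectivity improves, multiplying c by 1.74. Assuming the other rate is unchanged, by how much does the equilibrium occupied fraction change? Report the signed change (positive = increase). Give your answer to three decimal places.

Observed p* = 84/156 = 0.53846.
Balance c(1−p*) = e gives e = 0.26×(1 − 0.53846) = 0.12000.
New p* = 1 − e/c = 1 − 0.12000/0.45240 = 0.73475.
Δp* = 0.73475 − 0.53846 = +0.19629.

0.196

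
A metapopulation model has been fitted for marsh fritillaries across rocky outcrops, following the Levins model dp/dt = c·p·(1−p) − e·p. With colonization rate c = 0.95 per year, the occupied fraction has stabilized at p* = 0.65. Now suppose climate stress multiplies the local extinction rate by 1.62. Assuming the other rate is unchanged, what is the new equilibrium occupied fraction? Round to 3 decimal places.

0.433

Balance c(1−p*) = e gives e = 0.95×(1 − 0.65000) = 0.33250.
New p* = 1 − e/c = 1 − 0.53865/0.95000 = 0.43300.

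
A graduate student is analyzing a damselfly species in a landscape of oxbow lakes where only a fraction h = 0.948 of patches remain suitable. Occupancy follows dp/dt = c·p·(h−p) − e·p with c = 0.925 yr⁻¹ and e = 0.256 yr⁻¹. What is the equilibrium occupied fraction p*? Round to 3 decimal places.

0.671

Setting dp/dt = 0 and dividing by p* gives c·(h−p*) = e.
So p* = h − e/c = 0.948 − 0.256/0.925 = 0.948 − 0.2768 = 0.6712.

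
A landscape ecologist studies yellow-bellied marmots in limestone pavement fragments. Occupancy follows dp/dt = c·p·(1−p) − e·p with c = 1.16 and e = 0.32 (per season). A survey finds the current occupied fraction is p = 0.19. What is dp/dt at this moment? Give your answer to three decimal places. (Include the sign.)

0.118

Colonization term: c·p·(1−p) = 1.16×0.19×0.8100 = 0.17852.
Extinction term: e·p = 0.06080.
dp/dt = 0.17852 − 0.06080 = 0.11772.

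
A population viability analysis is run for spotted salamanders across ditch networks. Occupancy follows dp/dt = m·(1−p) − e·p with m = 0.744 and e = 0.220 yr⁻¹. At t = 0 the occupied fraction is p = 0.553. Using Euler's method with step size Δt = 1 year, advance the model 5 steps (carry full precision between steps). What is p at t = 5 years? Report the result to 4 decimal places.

Update rule: p ← p + [m·(1−p) − e·p]·Δt with Δt = 1.
  1  |  dp/dt·Δt = +0.210908  |  p_1 = 0.763908
  2  |  dp/dt·Δt = +0.007593  |  p_2 = 0.771501
  3  |  dp/dt·Δt = +0.000273  |  p_3 = 0.771774
  4  |  dp/dt·Δt = +0.000010  |  p_4 = 0.771784
  5  |  dp/dt·Δt = +0.000000  |  p_5 = 0.771784

0.7718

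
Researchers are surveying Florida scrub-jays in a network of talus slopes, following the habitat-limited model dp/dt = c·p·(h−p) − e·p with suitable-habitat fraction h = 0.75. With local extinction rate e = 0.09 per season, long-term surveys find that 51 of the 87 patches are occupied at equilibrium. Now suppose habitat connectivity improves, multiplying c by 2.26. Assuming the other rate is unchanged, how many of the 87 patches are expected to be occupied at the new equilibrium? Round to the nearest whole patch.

59

Observed p* = 51/87 = 0.58621.
Balance c(h−p*) = e gives c = e/(0.75 − 0.58621) = 0.09/0.16379 = 0.54948.
New p* = 0.75 − e/c = 0.75 − 0.09000/1.24182 = 0.67753.
Expected occupied = 87 × 0.67753 = 58.95 ≈ 59.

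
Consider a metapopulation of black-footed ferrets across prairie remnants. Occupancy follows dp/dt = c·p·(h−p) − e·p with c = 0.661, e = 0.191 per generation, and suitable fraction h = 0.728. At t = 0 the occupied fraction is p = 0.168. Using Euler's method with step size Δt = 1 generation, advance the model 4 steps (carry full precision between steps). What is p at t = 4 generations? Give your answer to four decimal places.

Update rule: p ← p + [c·p·(h−p) − e·p]·Δt with Δt = 1.
  1  |  dp/dt·Δt = +0.030099  |  p_1 = 0.198099
  2  |  dp/dt·Δt = +0.031550  |  p_2 = 0.229649
  3  |  dp/dt·Δt = +0.031786  |  p_3 = 0.261435
  4  |  dp/dt·Δt = +0.030692  |  p_4 = 0.292127

0.2921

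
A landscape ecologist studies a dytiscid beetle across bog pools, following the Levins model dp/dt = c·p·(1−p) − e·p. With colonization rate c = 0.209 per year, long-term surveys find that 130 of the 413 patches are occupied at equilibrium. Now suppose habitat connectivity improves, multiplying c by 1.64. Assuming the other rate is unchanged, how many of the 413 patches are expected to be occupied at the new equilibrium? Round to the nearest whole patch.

Observed p* = 130/413 = 0.31477.
Balance c(1−p*) = e gives e = 0.209×(1 − 0.31477) = 0.14321.
New p* = 1 − e/c = 1 − 0.14321/0.34276 = 0.58219.
Expected occupied = 413 × 0.58219 = 240.44 ≈ 240.

240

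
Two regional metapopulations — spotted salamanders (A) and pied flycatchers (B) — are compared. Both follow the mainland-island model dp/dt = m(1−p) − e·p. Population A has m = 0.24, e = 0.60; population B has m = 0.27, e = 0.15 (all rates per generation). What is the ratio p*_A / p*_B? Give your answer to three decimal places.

A: p*_A = m/(m+e) = 0.24/0.8400 = 0.2857.
B: p*_B = 0.27/0.4200 = 0.6429.
p*_A / p*_B = 0.2857/0.6429 = 0.4444.

0.444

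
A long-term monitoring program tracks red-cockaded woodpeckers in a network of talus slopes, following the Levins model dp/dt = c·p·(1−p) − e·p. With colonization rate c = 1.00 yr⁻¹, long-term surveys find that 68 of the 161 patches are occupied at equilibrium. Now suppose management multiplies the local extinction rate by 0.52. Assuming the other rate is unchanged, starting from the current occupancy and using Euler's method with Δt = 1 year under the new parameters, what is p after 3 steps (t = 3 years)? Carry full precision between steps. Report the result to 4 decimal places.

Observed p* = 68/161 = 0.42236.
Balance c(1−p*) = e gives e = 1.00×(1 − 0.42236) = 0.57764.
Starting from p₀ = 0.42236; update p ← p + (dp/dt)·Δt with the new parameters.
t = 1: p = 0.42236 + (+0.11711) = 0.53947
t = 2: p = 0.53947 + (+0.08640) = 0.62587
t = 3: p = 0.62587 + (+0.04616) = 0.67203

0.6720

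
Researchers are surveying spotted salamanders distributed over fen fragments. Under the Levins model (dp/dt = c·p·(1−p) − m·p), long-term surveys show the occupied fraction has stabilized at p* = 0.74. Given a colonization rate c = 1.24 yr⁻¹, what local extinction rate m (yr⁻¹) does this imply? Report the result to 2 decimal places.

0.32

At equilibrium c(1−p*) = m.
m = 1.24 × (1 − 0.74) = 1.24 × 0.2600 = 0.3224.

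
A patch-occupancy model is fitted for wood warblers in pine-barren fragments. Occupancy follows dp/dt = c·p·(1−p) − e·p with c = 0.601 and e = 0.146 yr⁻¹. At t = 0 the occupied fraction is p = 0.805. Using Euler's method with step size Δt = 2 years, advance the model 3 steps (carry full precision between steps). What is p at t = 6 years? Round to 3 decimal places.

Update rule: p ← p + [c·p·(1−p) − e·p]·Δt with Δt = 2.
step 1: Δp = -0.04638, p = 0.75862
step 2: Δp = -0.00142, p = 0.75721
step 3: Δp = -0.00012, p = 0.75708

0.757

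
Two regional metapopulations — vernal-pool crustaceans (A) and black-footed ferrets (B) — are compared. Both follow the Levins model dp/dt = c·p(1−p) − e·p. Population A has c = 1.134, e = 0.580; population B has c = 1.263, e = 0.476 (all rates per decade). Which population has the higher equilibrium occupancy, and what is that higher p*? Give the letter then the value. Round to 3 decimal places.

A: p*_A = 1 − 0.580/1.134 = 0.4885.
B: p*_B = 1 − 0.476/1.263 = 0.6231.
B is higher at 0.6231.

B, 0.623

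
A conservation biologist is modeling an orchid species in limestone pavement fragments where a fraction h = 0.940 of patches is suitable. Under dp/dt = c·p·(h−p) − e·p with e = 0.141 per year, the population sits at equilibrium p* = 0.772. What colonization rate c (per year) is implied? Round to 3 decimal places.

At equilibrium c(h−p*) = e, so c = e/(h−p*).
c = 0.141/(0.940 − 0.772) = 0.141/0.1680 = 0.8393.

0.839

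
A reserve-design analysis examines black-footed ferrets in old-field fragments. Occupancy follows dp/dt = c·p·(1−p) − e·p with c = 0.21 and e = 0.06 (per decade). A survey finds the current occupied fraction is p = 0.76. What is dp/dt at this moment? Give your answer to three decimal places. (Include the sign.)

-0.007

Colonization term: c·p·(1−p) = 0.21×0.76×0.2400 = 0.03830.
Extinction term: e·p = 0.04560.
dp/dt = 0.03830 − 0.04560 = -0.00730.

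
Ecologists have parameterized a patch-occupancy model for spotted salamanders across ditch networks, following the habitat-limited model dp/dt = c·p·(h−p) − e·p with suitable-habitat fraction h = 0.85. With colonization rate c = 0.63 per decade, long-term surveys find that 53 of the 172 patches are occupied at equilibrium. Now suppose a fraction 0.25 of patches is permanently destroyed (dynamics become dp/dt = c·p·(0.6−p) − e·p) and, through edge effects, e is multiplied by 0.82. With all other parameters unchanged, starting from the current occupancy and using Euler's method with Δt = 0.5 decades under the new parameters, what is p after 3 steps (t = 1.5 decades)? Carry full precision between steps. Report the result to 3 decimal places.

Observed p* = 53/172 = 0.30814.
Balance c(h−p*) = e gives e = 0.63×(0.85 − 0.30814) = 0.34137.
Starting from p₀ = 0.30814; update p ← p + (dp/dt)·Δt with the new parameters.
step 1: Δp = -0.01480, p = 0.29334
step 2: Δp = -0.01272, p = 0.28062
step 3: Δp = -0.01104, p = 0.26958

0.270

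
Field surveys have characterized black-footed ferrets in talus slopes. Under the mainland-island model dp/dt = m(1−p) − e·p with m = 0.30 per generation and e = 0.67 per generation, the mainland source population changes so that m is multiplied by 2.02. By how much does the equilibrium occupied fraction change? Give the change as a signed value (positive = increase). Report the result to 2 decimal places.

Before: p* = 0.30/(0.30+0.67) = 0.3093.
After: m = 0.606, e = 0.67; p* = 0.606/1.2760 = 0.4749.
Δp* = 0.4749 − 0.3093 = +0.1656.

0.17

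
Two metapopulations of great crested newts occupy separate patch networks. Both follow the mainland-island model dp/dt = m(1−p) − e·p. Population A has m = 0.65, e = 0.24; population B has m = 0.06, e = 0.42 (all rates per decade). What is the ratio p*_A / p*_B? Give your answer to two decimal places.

5.84

A: p*_A = m/(m+e) = 0.65/0.8900 = 0.7303.
B: p*_B = 0.06/0.4800 = 0.1250.
p*_A / p*_B = 0.7303/0.1250 = 5.8427.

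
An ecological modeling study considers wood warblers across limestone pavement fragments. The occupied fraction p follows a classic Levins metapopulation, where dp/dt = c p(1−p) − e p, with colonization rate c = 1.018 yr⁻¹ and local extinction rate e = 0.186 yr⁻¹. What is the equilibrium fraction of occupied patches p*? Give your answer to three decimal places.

Setting dp/dt = 0 and dividing through by p* gives c·(1−p*) = e.
So p* = 1 − e/c = 1 − 0.186/1.018 = 1 − 0.1827 = 0.8173.

0.817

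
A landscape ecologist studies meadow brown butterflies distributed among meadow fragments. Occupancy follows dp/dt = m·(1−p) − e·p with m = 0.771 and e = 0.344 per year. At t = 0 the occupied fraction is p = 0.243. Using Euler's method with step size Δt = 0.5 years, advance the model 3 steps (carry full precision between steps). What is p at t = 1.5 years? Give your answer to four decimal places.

0.6526

Update rule: p ← p + [m·(1−p) − e·p]·Δt with Δt = 0.5.
t = 0.5: p = 0.24300 + (+0.25003) = 0.49303
t = 1: p = 0.49303 + (+0.11064) = 0.60366
t = 1.5: p = 0.60366 + (+0.04896) = 0.65262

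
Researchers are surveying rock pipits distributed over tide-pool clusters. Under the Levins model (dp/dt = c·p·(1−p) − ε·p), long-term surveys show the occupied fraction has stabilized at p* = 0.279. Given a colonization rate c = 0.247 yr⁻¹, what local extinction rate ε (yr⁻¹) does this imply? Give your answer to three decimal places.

0.178

At equilibrium c(1−p*) = ε.
ε = 0.247 × (1 − 0.279) = 0.247 × 0.7210 = 0.1781.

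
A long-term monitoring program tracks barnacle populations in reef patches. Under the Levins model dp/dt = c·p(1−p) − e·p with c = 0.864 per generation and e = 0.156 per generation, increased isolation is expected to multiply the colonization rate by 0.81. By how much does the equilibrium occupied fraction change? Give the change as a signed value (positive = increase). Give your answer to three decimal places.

Before: p* = 1 − 0.156/0.864 = 0.8194.
After the change, c = 0.69984, e = 0.156, so p* = 1 − 0.156/0.69984 = 0.7771.
Δp* = 0.7771 − 0.8194 = -0.0424.

-0.042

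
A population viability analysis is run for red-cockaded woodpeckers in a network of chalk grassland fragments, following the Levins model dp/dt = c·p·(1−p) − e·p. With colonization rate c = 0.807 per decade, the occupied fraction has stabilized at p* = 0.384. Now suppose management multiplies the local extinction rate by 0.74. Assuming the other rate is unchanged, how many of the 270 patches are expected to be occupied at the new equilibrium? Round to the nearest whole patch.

Balance c(1−p*) = e gives e = 0.807×(1 − 0.38400) = 0.49711.
New p* = 1 − e/c = 1 − 0.36786/0.80700 = 0.54416.
Expected occupied = 270 × 0.54416 = 146.92 ≈ 147.

147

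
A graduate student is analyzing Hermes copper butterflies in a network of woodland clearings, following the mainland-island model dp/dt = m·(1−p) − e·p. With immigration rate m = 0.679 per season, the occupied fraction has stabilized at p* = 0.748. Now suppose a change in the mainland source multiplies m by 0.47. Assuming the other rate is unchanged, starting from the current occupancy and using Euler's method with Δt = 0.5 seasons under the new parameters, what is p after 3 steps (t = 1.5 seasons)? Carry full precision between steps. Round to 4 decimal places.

Balance m(1−p*) = e·p* gives e = m(1−p*)/p* = 0.679×0.25200/0.74800 = 0.22875.
Starting from p₀ = 0.74800; update p ← p + (dp/dt)·Δt with the new parameters.
t = 0.5: p = 0.74800 + (-0.04534) = 0.70266
t = 1: p = 0.70266 + (-0.03292) = 0.66973
t = 1.5: p = 0.66973 + (-0.02390) = 0.64583

0.6458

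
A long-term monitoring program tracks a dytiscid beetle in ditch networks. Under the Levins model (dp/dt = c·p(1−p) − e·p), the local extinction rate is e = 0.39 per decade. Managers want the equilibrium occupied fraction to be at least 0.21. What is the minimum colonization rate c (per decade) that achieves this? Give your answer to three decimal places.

0.494

p* = 1 − e/c ≥ 0.21 requires e/c ≤ 0.7900, i.e. c ≥ e/0.7900.
c_min = 0.39/0.7900 = 0.4937.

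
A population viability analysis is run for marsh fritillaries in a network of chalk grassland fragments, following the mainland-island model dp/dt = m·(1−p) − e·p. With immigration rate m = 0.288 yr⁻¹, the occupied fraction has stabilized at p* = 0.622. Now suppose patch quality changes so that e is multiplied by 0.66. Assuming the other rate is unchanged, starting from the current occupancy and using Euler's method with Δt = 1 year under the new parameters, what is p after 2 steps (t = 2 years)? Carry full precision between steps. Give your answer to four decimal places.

0.6811

Balance m(1−p*) = e·p* gives e = m(1−p*)/p* = 0.288×0.37800/0.62200 = 0.17502.
Starting from p₀ = 0.62200; update p ← p + (dp/dt)·Δt with the new parameters.
t = 1: p = 0.62200 + (+0.03701) = 0.65901
t = 2: p = 0.65901 + (+0.02208) = 0.68109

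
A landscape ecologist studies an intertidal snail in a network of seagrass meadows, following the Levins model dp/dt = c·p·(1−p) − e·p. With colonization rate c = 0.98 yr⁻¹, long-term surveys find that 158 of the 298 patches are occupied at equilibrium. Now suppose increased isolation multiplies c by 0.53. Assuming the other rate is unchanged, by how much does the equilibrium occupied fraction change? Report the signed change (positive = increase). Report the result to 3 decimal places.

Observed p* = 158/298 = 0.53020.
Balance c(1−p*) = e gives e = 0.98×(1 − 0.53020) = 0.46040.
New p* = 1 − e/c = 1 − 0.46040/0.51940 = 0.11359.
Δp* = 0.11359 − 0.53020 = -0.41661.

-0.417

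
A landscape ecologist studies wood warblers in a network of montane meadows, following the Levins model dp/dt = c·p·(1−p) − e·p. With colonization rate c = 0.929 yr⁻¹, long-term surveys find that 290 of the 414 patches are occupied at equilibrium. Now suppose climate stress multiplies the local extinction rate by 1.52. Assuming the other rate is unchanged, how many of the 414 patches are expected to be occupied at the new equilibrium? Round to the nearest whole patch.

Observed p* = 290/414 = 0.70048.
Balance c(1−p*) = e gives e = 0.929×(1 − 0.70048) = 0.27825.
New p* = 1 − e/c = 1 − 0.42294/0.92900 = 0.54474.
Expected occupied = 414 × 0.54474 = 225.52 ≈ 226.

226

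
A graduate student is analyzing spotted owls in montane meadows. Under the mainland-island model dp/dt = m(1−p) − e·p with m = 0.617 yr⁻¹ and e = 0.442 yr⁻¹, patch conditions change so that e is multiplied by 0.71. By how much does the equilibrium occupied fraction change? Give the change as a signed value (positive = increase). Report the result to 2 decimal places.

0.08

Before: p* = 0.617/(0.617+0.442) = 0.5826.
After: m = 0.617, e = 0.31382; p* = 0.617/0.9308 = 0.6629.
Δp* = 0.6629 − 0.5826 = +0.0802.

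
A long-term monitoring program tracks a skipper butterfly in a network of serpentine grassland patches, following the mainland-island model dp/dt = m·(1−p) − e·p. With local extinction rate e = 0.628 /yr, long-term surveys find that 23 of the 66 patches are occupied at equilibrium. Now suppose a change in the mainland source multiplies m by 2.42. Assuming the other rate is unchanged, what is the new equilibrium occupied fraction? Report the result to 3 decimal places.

0.564

Observed p* = 23/66 = 0.34848.
Balance m(1−p*) = e·p* gives m = e·p*/(1−p*) = 0.628×0.34848/0.65152 = 0.33590.
New p* = m/(m+e) = 0.81288/(0.81288+0.62800) = 0.56416.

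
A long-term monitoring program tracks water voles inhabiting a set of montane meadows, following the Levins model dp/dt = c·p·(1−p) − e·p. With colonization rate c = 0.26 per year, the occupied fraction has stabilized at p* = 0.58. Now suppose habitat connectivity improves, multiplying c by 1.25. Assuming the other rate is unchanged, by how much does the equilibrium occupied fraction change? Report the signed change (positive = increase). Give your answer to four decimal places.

Balance c(1−p*) = e gives e = 0.26×(1 − 0.58000) = 0.10920.
New p* = 1 − e/c = 1 − 0.10920/0.32500 = 0.66400.
Δp* = 0.66400 − 0.58000 = +0.08400.

0.0840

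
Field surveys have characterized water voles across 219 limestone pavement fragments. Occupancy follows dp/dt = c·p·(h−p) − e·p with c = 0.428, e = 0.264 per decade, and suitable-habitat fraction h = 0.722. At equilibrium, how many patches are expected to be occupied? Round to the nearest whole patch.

23

p* = h − e/c = 0.722 − 0.6168 = 0.1052.
Expected occupied patches = N × p* = 219 × 0.1052 = 23.03 ≈ 23.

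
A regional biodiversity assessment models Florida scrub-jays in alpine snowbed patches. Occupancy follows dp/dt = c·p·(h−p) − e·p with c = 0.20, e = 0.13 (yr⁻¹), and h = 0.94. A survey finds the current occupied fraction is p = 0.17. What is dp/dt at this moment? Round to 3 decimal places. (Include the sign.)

Colonization term: c·p·(h−p) = 0.20×0.17×0.7700 = 0.02618.
Extinction term: e·p = 0.02210.
dp/dt = 0.02618 − 0.02210 = 0.00408.

0.004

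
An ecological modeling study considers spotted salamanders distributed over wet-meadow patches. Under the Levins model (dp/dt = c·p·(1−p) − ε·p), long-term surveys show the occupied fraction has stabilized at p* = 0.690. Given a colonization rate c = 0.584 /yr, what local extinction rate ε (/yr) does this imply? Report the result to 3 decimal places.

At equilibrium c(1−p*) = ε.
ε = 0.584 × (1 − 0.690) = 0.584 × 0.3100 = 0.1810.

0.181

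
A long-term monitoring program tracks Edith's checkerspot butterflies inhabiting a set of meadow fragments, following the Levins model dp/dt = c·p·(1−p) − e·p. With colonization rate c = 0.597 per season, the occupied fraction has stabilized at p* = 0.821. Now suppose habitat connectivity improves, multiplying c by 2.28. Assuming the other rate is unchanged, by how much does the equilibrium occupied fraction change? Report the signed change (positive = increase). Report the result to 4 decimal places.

0.1005

Balance c(1−p*) = e gives e = 0.597×(1 − 0.82100) = 0.10686.
New p* = 1 − e/c = 1 − 0.10686/1.36116 = 0.92149.
Δp* = 0.92149 − 0.82100 = +0.10049.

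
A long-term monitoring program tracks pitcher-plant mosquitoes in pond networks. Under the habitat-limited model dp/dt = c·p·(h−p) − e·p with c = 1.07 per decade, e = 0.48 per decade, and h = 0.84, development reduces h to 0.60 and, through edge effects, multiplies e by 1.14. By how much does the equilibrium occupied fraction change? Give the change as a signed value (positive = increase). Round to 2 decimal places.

Before: p* = h − e/c = 0.84 − 0.48/1.07 = 0.84 − 0.4486 = 0.3914.
After: c = 1.07, e = 0.5472, h = 0.60; p* = 0.60 − 0.5472/1.07 = 0.0886.
Δp* = 0.0886 − 0.3914 = -0.3028.

-0.30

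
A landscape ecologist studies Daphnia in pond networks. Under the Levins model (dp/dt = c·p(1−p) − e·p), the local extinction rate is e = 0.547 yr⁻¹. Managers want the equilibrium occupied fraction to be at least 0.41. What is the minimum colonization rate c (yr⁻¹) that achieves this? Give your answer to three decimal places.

p* = 1 − e/c ≥ 0.41 requires e/c ≤ 0.5900, i.e. c ≥ e/0.5900.
c_min = 0.547/0.5900 = 0.9271.

0.927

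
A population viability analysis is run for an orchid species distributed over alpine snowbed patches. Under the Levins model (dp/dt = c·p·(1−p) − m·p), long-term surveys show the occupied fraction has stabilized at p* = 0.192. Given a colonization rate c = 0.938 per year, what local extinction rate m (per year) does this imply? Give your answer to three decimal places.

At equilibrium c(1−p*) = m.
m = 0.938 × (1 − 0.192) = 0.938 × 0.8080 = 0.7579.

0.758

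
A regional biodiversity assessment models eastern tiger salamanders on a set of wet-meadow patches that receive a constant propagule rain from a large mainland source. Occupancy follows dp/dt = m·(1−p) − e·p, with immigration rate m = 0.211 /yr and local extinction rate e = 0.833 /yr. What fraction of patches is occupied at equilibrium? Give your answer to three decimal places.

Setting dp/dt = 0: m − m·p* = e·p*, so m = (m+e)·p*.
p* = m/(m+e) = 0.211/(0.211+0.833) = 0.211/1.0440 = 0.2021.

0.202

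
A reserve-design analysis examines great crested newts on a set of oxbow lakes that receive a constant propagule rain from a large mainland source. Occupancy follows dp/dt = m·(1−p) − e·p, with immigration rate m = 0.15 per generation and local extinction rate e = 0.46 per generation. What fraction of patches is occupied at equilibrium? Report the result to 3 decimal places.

Setting dp/dt = 0: m − m·p* = e·p*, so m = (m+e)·p*.
p* = m/(m+e) = 0.15/(0.15+0.46) = 0.15/0.6100 = 0.2459.

0.246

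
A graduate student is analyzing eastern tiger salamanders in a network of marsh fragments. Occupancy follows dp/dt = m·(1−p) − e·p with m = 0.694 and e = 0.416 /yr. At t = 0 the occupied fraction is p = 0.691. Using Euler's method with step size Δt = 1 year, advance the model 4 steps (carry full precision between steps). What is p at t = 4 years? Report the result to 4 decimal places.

0.6252

Update rule: p ← p + [m·(1−p) − e·p]·Δt with Δt = 1.
p: 0.69100 → 0.61799  (Δp = -0.07301)
p: 0.61799 → 0.62602  (Δp = +0.00803)
p: 0.62602 → 0.62514  (Δp = -0.00088)
p: 0.62514 → 0.62523  (Δp = +0.00010)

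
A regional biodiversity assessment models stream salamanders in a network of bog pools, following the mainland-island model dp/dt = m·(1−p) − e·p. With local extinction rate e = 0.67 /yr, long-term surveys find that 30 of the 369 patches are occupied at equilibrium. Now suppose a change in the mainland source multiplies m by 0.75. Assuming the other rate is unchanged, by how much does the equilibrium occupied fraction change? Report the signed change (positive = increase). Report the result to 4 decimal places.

-0.0191

Observed p* = 30/369 = 0.08130.
Balance m(1−p*) = e·p* gives m = e·p*/(1−p*) = 0.67×0.08130/0.91870 = 0.05929.
New p* = m/(m+e) = 0.04447/(0.04447+0.67000) = 0.06224.
Δp* = 0.06224 − 0.08130 = -0.01906.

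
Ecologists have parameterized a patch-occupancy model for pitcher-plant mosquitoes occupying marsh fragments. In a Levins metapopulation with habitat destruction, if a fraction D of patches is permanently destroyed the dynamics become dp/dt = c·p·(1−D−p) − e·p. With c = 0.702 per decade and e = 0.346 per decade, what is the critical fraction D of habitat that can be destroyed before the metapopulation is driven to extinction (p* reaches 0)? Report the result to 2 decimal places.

0.51

The nontrivial equilibrium is p* = (1−D) − e/c; extinction occurs when this hits zero.
So D_crit = 1 − e/c = 1 − 0.346/0.702 = 1 − 0.4929 = 0.5071.
This equals the undisturbed p*, a classic result of Lande's extension.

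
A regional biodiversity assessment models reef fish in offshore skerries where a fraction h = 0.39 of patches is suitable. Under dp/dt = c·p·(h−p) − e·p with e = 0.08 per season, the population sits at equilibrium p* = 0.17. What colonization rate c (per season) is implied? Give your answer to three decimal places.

0.364

At equilibrium c(h−p*) = e, so c = e/(h−p*).
c = 0.08/(0.39 − 0.17) = 0.08/0.2200 = 0.3636.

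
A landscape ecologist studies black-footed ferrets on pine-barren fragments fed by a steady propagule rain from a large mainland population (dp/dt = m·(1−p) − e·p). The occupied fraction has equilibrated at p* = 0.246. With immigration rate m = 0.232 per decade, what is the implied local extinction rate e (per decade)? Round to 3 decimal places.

At equilibrium m(1−p*) = e·p*, so e = m(1−p*)/p*.
e = 0.232 × 0.7540 / 0.246 = 0.7111.

0.711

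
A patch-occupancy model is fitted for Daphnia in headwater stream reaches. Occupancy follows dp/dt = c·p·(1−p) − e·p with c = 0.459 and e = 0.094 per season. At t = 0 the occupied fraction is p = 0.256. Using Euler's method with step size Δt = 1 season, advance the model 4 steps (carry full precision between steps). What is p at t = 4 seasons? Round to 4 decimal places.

Update rule: p ← p + [c·p·(1−p) − e·p]·Δt with Δt = 1.
step 1: Δp = +0.06336, p = 0.31936
step 2: Δp = +0.06975, p = 0.38911
step 3: Δp = +0.07253, p = 0.46164
step 4: Δp = +0.07068, p = 0.53232

0.5323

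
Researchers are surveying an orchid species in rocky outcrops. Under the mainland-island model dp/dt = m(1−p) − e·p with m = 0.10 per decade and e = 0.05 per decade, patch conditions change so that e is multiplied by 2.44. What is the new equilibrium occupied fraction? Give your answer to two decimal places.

0.45

Before: p* = 0.10/(0.10+0.05) = 0.6667.
After: m = 0.1, e = 0.122; p* = 0.1/0.2220 = 0.4505.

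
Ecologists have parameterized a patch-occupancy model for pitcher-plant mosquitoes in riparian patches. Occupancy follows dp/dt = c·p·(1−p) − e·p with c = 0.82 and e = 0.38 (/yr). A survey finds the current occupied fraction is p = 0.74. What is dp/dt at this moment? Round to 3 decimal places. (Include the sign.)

Colonization term: c·p·(1−p) = 0.82×0.74×0.2600 = 0.15777.
Extinction term: e·p = 0.28120.
dp/dt = 0.15777 − 0.28120 = -0.12343.

-0.123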